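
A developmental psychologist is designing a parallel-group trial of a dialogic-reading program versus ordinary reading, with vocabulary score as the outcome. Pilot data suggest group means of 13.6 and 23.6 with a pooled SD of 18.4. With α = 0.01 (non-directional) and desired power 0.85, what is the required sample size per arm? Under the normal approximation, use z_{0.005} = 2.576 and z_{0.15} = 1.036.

n = 89 per group

Cohen's d = |M₁ − M₂| / SD_pooled = |13.6 − 23.6| / 18.4 = 10.0 / 18.4 = 0.543.
For two independent groups with equal n: n = 2·((z_{α/2} + z_β) / d)².
z_{α/2} + z_β = 2.576 + 1.036 = 3.612.
n = 2 × (3.612 / 0.543)² = 2 × 6.652² = 2 × 44.25 = 88.5.
Round up to the next whole participant.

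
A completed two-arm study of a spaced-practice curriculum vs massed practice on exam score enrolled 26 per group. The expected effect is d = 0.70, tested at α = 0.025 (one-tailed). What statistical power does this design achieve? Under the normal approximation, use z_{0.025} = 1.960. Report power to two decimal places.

For two equal groups, power = Φ(d·√(n/2) − z_{α}).
d·√(n/2) = 0.70 × √(26/2) = 0.70 × 3.606 = 2.524.
z_β = 2.524 − 1.960 = 0.564.
Power = Φ(0.564) = 0.714.

power ≈ 0.71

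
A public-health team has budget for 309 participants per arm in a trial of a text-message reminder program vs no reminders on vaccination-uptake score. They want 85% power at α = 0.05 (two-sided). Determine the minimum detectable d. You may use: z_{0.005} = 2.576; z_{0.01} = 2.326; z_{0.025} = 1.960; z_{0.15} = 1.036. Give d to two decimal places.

For two independent groups of n = 309 each: d_min = (z_{α/2} + z_β)·√(2/n).
z-sum = 1.960 + 1.036 = 2.996.
d_min = 2.996 × √(2/309) = 2.996 × 0.0805 = 0.241.

d_min ≈ 0.24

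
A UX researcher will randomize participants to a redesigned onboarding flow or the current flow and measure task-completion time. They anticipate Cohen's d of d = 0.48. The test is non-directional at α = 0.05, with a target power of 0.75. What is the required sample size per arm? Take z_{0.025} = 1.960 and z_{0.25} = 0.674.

For two independent groups with equal n: n = 2·((z_{α/2} + z_β) / d)².
z_{α/2} + z_β = 1.960 + 0.674 = 2.634.
n = 2 × (2.634 / 0.48)² = 2 × 5.487² = 2 × 30.11 = 60.2.
Round up to the next whole participant.

n = 61 per group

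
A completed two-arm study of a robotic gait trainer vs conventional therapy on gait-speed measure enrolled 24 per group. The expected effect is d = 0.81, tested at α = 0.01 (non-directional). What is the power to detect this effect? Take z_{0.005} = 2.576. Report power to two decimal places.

For two equal groups, power = Φ(d·√(n/2) − z_{α/2}).
d·√(n/2) = 0.81 × √(24/2) = 0.81 × 3.464 = 2.806.
z_β = 2.806 − 2.576 = 0.230.
Power = Φ(0.230) = 0.591.

power ≈ 0.59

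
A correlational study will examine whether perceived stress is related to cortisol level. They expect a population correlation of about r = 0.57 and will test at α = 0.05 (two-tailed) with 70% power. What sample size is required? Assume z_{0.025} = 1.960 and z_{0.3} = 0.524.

n = 18

Fisher's z: C = ½·ln((1+r)/(1−r)) = ½·ln(3.6512) = 0.6475.
n = ((z_{α/2} + z_β)/C)² + 3.
(1.960 + 0.524) / 0.6475 = 2.484 / 0.6475 = 3.836.
n = 3.836² + 3 = 14.72 + 3 = 17.7.
Round up.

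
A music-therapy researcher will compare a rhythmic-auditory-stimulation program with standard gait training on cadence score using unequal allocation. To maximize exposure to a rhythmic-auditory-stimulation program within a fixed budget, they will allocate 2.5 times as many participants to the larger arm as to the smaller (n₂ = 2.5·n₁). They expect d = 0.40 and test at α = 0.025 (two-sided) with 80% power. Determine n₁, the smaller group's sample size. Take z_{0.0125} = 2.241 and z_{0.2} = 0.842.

With allocation ratio k = n₂/n₁ = 2.5, Var(x̄₁−x̄₂) = σ²(1/n₁ + 1/(k·n₁)) = σ²·(k+1)/(k·n₁).
So n₁ = (1 + 1/k)·((z_{α/2} + z_β)/d)² = 1.400 × (3.083/0.40)².
n₁ = 1.400 × 59.41 = 83.2.
Round up: n₁ = 84, giving n₂ = 2.5 × 84 = 210.

n₁ = 84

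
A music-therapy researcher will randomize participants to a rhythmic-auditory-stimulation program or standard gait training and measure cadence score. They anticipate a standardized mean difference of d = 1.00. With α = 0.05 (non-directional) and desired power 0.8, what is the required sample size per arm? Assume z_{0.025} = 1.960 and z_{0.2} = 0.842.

n = 16 per group

For two independent groups with equal n: n = 2·((z_{α/2} + z_β) / d)².
z_{α/2} + z_β = 1.960 + 0.842 = 2.802.
n = 2 × (2.802 / 1.00)² = 2 × 2.802² = 2 × 7.85 = 15.7.
Round up to the next whole participant.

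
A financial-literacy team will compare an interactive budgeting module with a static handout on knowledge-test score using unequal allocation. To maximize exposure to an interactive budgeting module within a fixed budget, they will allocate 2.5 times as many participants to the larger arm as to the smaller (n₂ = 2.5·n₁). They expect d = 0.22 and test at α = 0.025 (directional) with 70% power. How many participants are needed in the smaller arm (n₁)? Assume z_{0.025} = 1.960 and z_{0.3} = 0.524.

n₁ = 179

With allocation ratio k = n₂/n₁ = 2.5, Var(x̄₁−x̄₂) = σ²(1/n₁ + 1/(k·n₁)) = σ²·(k+1)/(k·n₁).
So n₁ = (1 + 1/k)·((z_{α} + z_β)/d)² = 1.400 × (2.484/0.22)².
n₁ = 1.400 × 127.48 = 178.5.
Round up: n₁ = 179, giving n₂ = ⌈2.5 × 179⌉ = ⌈447.5⌉ = 448.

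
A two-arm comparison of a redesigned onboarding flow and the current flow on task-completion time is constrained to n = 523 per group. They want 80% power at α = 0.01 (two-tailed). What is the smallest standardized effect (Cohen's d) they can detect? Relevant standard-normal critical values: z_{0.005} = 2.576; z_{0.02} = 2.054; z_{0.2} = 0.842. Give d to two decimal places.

For two independent groups of n = 523 each: d_min = (z_{α/2} + z_β)·√(2/n).
z-sum = 2.576 + 0.842 = 3.418.
d_min = 3.418 × √(2/523) = 3.418 × 0.0618 = 0.211.

d_min ≈ 0.21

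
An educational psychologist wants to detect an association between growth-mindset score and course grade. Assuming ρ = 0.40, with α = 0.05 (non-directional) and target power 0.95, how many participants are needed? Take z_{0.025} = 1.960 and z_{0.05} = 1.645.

n = 76

Fisher's z: C = ½·ln((1+r)/(1−r)) = ½·ln(2.3333) = 0.4236.
n = ((z_{α/2} + z_β)/C)² + 3.
(1.960 + 1.645) / 0.4236 = 3.605 / 0.4236 = 8.510.
n = 8.510² + 3 = 72.43 + 3 = 75.4.
Round up.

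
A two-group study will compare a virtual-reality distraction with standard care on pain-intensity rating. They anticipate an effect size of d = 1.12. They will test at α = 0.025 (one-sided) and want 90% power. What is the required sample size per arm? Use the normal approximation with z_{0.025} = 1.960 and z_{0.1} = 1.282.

For two independent groups with equal n: n = 2·((z_{α} + z_β) / d)².
z_{α} + z_β = 1.960 + 1.282 = 3.242.
n = 2 × (3.242 / 1.12)² = 2 × 2.895² = 2 × 8.38 = 16.8.
Round up to the next whole participant.

n = 17 per group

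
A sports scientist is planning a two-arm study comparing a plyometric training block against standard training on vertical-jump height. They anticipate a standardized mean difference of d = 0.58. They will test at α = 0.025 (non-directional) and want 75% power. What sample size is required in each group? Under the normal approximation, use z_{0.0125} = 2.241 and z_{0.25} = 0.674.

n = 51 per group

For two independent groups with equal n: n = 2·((z_{α/2} + z_β) / d)².
z_{α/2} + z_β = 2.241 + 0.674 = 2.915.
n = 2 × (2.915 / 0.58)² = 2 × 5.026² = 2 × 25.26 = 50.5.
Round up to the next whole participant.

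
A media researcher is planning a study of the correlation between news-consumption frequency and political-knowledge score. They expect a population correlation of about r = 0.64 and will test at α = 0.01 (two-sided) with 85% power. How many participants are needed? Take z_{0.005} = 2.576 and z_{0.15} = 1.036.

Fisher's z: C = ½·ln((1+r)/(1−r)) = ½·ln(4.5556) = 0.7582.
n = ((z_{α/2} + z_β)/C)² + 3.
(2.576 + 1.036) / 0.7582 = 3.612 / 0.7582 = 4.764.
n = 4.764² + 3 = 22.69 + 3 = 25.7.
Round up.

n = 26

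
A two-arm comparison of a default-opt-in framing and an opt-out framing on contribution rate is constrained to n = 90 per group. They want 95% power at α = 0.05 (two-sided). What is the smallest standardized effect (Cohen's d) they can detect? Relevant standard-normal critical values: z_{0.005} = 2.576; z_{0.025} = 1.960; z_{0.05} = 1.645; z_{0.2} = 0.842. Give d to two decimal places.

For two independent groups of n = 90 each: d_min = (z_{α/2} + z_β)·√(2/n).
z-sum = 1.960 + 1.645 = 3.605.
d_min = 3.605 × √(2/90) = 3.605 × 0.1491 = 0.537.

d_min ≈ 0.54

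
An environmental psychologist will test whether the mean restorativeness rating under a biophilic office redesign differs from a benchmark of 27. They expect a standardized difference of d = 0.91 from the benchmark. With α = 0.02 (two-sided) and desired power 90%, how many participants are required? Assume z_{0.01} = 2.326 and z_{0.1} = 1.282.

n = 16

For a one-sample test: n = ((z_{α/2} + z_β) / d)².
z_{α/2} + z_β = 2.326 + 1.282 = 3.608.
n = (3.608 / 0.91)² = 3.965² = 15.72.
Round up.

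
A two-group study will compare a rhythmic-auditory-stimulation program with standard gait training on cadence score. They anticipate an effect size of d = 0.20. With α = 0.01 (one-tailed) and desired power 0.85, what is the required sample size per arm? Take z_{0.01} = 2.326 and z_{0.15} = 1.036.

n = 566 per group

For two independent groups with equal n: n = 2·((z_{α} + z_β) / d)².
z_{α} + z_β = 2.326 + 1.036 = 3.362.
n = 2 × (3.362 / 0.20)² = 2 × 16.810² = 2 × 282.58 = 565.2.
Round up to the next whole participant.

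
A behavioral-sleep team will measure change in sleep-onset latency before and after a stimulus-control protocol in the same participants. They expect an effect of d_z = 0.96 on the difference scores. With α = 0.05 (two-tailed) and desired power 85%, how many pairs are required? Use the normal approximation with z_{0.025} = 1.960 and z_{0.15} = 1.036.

n = 10 pairs

For a paired (one-sample on differences) test: n = ((z_{α/2} + z_β) / d)².
z_{α/2} + z_β = 1.960 + 1.036 = 2.996.
n = (2.996 / 0.96)² = 3.121² = 9.74.
Round up.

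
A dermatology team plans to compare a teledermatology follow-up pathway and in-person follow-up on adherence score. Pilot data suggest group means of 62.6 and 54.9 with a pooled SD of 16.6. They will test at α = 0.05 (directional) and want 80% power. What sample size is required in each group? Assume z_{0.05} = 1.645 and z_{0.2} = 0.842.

Cohen's d = |M₁ − M₂| / SD_pooled = |62.6 − 54.9| / 16.6 = 7.7 / 16.6 = 0.464.
For two independent groups with equal n: n = 2·((z_{α} + z_β) / d)².
z_{α} + z_β = 1.645 + 0.842 = 2.487.
n = 2 × (2.487 / 0.464)² = 2 × 5.360² = 2 × 28.73 = 57.5.
Round up to the next whole participant.

n = 58 per group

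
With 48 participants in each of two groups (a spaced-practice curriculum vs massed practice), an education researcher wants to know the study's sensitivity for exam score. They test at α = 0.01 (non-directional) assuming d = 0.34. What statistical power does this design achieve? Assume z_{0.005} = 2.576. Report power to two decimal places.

For two equal groups, power = Φ(d·√(n/2) − z_{α/2}).
d·√(n/2) = 0.34 × √(48/2) = 0.34 × 4.899 = 1.666.
z_β = 1.666 − 2.576 = -0.910.
Power = Φ(-0.910) = 0.181.

power ≈ 0.18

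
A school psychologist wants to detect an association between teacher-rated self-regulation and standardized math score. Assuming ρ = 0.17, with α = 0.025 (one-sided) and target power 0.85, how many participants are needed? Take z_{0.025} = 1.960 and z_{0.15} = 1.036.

n = 308

Fisher's z: C = ½·ln((1+r)/(1−r)) = ½·ln(1.4096) = 0.1717.
n = ((z_{α} + z_β)/C)² + 3.
(1.960 + 1.036) / 0.1717 = 2.996 / 0.1717 = 17.449.
n = 17.449² + 3 = 304.47 + 3 = 307.5.
Round up.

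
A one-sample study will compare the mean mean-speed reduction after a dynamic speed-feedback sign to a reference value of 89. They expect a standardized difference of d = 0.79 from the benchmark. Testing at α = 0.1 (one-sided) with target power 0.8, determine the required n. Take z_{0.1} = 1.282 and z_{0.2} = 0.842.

For a one-sample test: n = ((z_{α} + z_β) / d)².
z_{α} + z_β = 1.282 + 0.842 = 2.124.
n = (2.124 / 0.79)² = 2.689² = 7.23.
Round up.

n = 8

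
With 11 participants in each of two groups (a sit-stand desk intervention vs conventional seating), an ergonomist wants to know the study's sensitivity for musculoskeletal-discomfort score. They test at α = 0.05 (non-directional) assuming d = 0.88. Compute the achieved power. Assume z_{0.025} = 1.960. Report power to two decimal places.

power ≈ 0.54

For two equal groups, power = Φ(d·√(n/2) − z_{α/2}).
d·√(n/2) = 0.88 × √(11/2) = 0.88 × 2.345 = 2.064.
z_β = 2.064 − 1.960 = 0.104.
Power = Φ(0.104) = 0.541.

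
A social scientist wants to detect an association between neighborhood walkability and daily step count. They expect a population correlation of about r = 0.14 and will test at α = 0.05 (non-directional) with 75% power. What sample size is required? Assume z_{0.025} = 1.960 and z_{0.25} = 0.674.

n = 353

Fisher's z: C = ½·ln((1+r)/(1−r)) = ½·ln(1.3256) = 0.1409.
n = ((z_{α/2} + z_β)/C)² + 3.
(1.960 + 0.674) / 0.1409 = 2.634 / 0.1409 = 18.694.
n = 18.694² + 3 = 349.47 + 3 = 352.5.
Round up.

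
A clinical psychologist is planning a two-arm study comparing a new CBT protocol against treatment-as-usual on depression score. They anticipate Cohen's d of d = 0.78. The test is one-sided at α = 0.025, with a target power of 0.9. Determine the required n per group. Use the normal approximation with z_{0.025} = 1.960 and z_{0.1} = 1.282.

For two independent groups with equal n: n = 2·((z_{α} + z_β) / d)².
z_{α} + z_β = 1.960 + 1.282 = 3.242.
n = 2 × (3.242 / 0.78)² = 2 × 4.156² = 2 × 17.28 = 34.6.
Round up to the next whole participant.

n = 35 per group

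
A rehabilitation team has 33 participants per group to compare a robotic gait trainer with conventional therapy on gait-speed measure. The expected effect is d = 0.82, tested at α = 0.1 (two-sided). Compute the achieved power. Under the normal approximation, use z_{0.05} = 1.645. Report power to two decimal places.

power ≈ 0.95

For two equal groups, power = Φ(d·√(n/2) − z_{α/2}).
d·√(n/2) = 0.82 × √(33/2) = 0.82 × 4.062 = 3.331.
z_β = 3.331 − 1.645 = 1.686.
Power = Φ(1.686) = 0.954.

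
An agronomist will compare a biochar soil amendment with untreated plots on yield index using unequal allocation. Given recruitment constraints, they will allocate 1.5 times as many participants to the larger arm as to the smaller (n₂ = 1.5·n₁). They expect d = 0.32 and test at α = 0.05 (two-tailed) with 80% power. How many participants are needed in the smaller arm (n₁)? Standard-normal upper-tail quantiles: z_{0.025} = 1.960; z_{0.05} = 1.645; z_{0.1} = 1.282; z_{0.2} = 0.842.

With allocation ratio k = n₂/n₁ = 1.5, Var(x̄₁−x̄₂) = σ²(1/n₁ + 1/(k·n₁)) = σ²·(k+1)/(k·n₁).
So n₁ = (1 + 1/k)·((z_{α/2} + z_β)/d)² = 1.667 × (2.802/0.32)².
n₁ = 1.667 × 76.67 = 127.8.
Round up: n₁ = 128, giving n₂ = 1.5 × 128 = 192.

n₁ = 128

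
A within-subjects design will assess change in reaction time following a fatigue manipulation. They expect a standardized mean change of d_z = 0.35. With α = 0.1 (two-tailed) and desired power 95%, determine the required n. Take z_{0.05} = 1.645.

For a paired (one-sample on differences) test: n = ((z_{α/2} + z_β) / d)².
z_{α/2} + z_β = 1.645 + 1.645 = 3.290.
n = (3.290 / 0.35)² = 9.400² = 88.36.
Round up.

n = 89 pairs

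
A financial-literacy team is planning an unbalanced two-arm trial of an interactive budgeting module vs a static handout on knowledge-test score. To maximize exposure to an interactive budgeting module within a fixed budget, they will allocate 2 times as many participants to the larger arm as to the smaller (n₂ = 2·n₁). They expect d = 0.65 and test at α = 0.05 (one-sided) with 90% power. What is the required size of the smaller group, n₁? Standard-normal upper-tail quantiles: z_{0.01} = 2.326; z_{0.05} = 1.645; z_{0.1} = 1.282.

With allocation ratio k = n₂/n₁ = 2, Var(x̄₁−x̄₂) = σ²(1/n₁ + 1/(k·n₁)) = σ²·(k+1)/(k·n₁).
So n₁ = (1 + 1/k)·((z_{α} + z_β)/d)² = 1.500 × (2.927/0.65)².
n₁ = 1.500 × 20.28 = 30.4.
Round up: n₁ = 31, giving n₂ = 2 × 31 = 62.

n₁ = 31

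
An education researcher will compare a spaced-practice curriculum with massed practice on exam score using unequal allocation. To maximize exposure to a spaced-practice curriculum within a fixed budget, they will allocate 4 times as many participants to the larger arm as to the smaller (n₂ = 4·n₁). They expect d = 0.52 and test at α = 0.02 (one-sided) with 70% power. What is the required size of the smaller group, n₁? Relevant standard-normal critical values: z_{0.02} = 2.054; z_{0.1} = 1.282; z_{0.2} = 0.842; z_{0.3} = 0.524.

n₁ = 31

With allocation ratio k = n₂/n₁ = 4, Var(x̄₁−x̄₂) = σ²(1/n₁ + 1/(k·n₁)) = σ²·(k+1)/(k·n₁).
So n₁ = (1 + 1/k)·((z_{α} + z_β)/d)² = 1.250 × (2.578/0.52)².
n₁ = 1.250 × 24.58 = 30.7.
Round up: n₁ = 31, giving n₂ = 4 × 31 = 124.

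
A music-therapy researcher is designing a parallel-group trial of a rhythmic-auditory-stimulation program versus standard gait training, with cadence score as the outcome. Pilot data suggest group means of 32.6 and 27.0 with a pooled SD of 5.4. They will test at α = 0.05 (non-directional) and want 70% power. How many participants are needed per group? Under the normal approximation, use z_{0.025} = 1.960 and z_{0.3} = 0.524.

Cohen's d = |M₁ − M₂| / SD_pooled = |32.6 − 27.0| / 5.4 = 5.6 / 5.4 = 1.037.
For two independent groups with equal n: n = 2·((z_{α/2} + z_β) / d)².
z_{α/2} + z_β = 1.960 + 0.524 = 2.484.
n = 2 × (2.484 / 1.037)² = 2 × 2.395² = 2 × 5.74 = 11.5.
Round up to the next whole participant.

n = 12 per group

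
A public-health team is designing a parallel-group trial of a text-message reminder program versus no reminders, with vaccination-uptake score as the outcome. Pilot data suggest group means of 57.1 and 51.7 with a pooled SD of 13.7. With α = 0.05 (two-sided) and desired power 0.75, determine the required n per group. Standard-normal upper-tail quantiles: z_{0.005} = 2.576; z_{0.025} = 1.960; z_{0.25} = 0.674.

Cohen's d = |M₁ − M₂| / SD_pooled = |57.1 − 51.7| / 13.7 = 5.4 / 13.7 = 0.394.
For two independent groups with equal n: n = 2·((z_{α/2} + z_β) / d)².
z_{α/2} + z_β = 1.960 + 0.674 = 2.634.
n = 2 × (2.634 / 0.394)² = 2 × 6.685² = 2 × 44.69 = 89.4.
Round up to the next whole participant.

n = 90 per group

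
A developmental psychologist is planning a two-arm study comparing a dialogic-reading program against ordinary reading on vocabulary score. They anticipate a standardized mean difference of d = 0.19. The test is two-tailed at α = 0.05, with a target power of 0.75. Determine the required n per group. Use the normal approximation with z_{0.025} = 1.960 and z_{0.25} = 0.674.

n = 385 per group

For two independent groups with equal n: n = 2·((z_{α/2} + z_β) / d)².
z_{α/2} + z_β = 1.960 + 0.674 = 2.634.
n = 2 × (2.634 / 0.19)² = 2 × 13.863² = 2 × 192.19 = 384.4.
Round up to the next whole participant.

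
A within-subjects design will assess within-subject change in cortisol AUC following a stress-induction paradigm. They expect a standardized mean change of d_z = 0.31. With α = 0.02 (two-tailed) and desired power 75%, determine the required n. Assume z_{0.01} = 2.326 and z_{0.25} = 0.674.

For a paired (one-sample on differences) test: n = ((z_{α/2} + z_β) / d)².
z_{α/2} + z_β = 2.326 + 0.674 = 3.000.
n = (3.000 / 0.31)² = 9.677² = 93.65.
Round up.

n = 94 pairs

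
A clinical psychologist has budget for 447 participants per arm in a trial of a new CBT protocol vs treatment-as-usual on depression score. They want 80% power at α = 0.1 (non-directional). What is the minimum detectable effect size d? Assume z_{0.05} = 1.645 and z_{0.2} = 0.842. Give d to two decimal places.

d_min ≈ 0.17

For two independent groups of n = 447 each: d_min = (z_{α/2} + z_β)·√(2/n).
z-sum = 1.645 + 0.842 = 2.487.
d_min = 2.487 × √(2/447) = 2.487 × 0.0669 = 0.166.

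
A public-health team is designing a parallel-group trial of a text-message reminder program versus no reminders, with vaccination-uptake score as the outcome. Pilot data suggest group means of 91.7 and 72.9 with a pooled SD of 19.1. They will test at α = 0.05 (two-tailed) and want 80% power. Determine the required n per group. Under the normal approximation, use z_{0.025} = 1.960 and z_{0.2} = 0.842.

Cohen's d = |M₁ − M₂| / SD_pooled = |91.7 − 72.9| / 19.1 = 18.8 / 19.1 = 0.984.
For two independent groups with equal n: n = 2·((z_{α/2} + z_β) / d)².
z_{α/2} + z_β = 1.960 + 0.842 = 2.802.
n = 2 × (2.802 / 0.984)² = 2 × 2.848² = 2 × 8.11 = 16.2.
Round up to the next whole participant.

n = 17 per group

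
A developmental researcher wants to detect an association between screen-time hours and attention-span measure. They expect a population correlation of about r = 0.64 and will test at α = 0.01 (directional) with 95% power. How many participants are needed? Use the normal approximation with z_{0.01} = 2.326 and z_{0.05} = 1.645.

Fisher's z: C = ½·ln((1+r)/(1−r)) = ½·ln(4.5556) = 0.7582.
n = ((z_{α} + z_β)/C)² + 3.
(2.326 + 1.645) / 0.7582 = 3.971 / 0.7582 = 5.237.
n = 5.237² + 3 = 27.43 + 3 = 30.4.
Round up.

n = 31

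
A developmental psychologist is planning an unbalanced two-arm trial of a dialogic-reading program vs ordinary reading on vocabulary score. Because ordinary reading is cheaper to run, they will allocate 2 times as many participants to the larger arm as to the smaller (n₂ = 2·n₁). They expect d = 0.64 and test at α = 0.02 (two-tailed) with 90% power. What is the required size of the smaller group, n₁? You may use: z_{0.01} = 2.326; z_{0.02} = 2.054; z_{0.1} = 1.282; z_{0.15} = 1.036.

n₁ = 48

With allocation ratio k = n₂/n₁ = 2, Var(x̄₁−x̄₂) = σ²(1/n₁ + 1/(k·n₁)) = σ²·(k+1)/(k·n₁).
So n₁ = (1 + 1/k)·((z_{α/2} + z_β)/d)² = 1.500 × (3.608/0.64)².
n₁ = 1.500 × 31.78 = 47.7.
Round up: n₁ = 48, giving n₂ = 2 × 48 = 96.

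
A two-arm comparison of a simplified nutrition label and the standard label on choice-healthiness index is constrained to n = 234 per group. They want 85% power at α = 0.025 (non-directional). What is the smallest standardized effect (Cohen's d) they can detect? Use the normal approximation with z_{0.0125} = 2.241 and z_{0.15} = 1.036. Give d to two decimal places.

For two independent groups of n = 234 each: d_min = (z_{α/2} + z_β)·√(2/n).
z-sum = 2.241 + 1.036 = 3.277.
d_min = 3.277 × √(2/234) = 3.277 × 0.0925 = 0.303.

d_min ≈ 0.30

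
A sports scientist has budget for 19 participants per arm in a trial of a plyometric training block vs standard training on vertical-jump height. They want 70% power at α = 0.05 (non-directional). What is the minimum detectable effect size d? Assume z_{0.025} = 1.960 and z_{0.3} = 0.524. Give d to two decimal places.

d_min ≈ 0.81

For two independent groups of n = 19 each: d_min = (z_{α/2} + z_β)·√(2/n).
z-sum = 1.960 + 0.524 = 2.484.
d_min = 2.484 × √(2/19) = 2.484 × 0.3244 = 0.806.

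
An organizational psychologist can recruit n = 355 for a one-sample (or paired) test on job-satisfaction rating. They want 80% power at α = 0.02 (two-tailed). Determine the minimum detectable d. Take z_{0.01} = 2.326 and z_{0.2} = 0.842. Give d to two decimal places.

For a single sample (or paired design) of n = 355: d_min = (z_{α/2} + z_β)/√n.
z-sum = 2.326 + 0.842 = 3.168.
d_min = 3.168 / √355 = 3.168 / 18.841 = 0.168.

d_min ≈ 0.17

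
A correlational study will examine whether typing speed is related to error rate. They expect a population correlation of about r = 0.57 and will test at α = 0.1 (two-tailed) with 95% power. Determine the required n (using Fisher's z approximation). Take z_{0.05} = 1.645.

n = 29

Fisher's z: C = ½·ln((1+r)/(1−r)) = ½·ln(3.6512) = 0.6475.
n = ((z_{α/2} + z_β)/C)² + 3.
(1.645 + 1.645) / 0.6475 = 3.290 / 0.6475 = 5.081.
n = 5.081² + 3 = 25.82 + 3 = 28.8.
Round up.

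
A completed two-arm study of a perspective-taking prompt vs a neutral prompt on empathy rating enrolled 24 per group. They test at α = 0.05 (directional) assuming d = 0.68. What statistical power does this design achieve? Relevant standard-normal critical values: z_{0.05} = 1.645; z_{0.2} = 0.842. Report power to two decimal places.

power ≈ 0.76

For two equal groups, power = Φ(d·√(n/2) − z_{α}).
d·√(n/2) = 0.68 × √(24/2) = 0.68 × 3.464 = 2.356.
z_β = 2.356 − 1.645 = 0.711.
Power = Φ(0.711) = 0.761.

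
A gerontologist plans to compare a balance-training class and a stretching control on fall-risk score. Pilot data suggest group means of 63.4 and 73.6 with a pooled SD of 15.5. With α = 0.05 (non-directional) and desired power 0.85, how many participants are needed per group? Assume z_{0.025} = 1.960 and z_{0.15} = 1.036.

Cohen's d = |M₁ − M₂| / SD_pooled = |63.4 − 73.6| / 15.5 = 10.2 / 15.5 = 0.658.
For two independent groups with equal n: n = 2·((z_{α/2} + z_β) / d)².
z_{α/2} + z_β = 1.960 + 1.036 = 2.996.
n = 2 × (2.996 / 0.658)² = 2 × 4.553² = 2 × 20.73 = 41.5.
Round up to the next whole participant.

n = 42 per group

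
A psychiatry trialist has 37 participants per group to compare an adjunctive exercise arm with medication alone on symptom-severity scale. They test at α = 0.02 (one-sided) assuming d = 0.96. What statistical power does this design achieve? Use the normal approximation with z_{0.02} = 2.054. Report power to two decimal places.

power ≈ 0.98

For two equal groups, power = Φ(d·√(n/2) − z_{α}).
d·√(n/2) = 0.96 × √(37/2) = 0.96 × 4.301 = 4.129.
z_β = 4.129 − 2.054 = 2.075.
Power = Φ(2.075) = 0.981.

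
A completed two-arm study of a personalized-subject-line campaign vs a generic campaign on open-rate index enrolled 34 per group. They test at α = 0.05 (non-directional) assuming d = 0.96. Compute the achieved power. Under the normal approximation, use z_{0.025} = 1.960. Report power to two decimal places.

power ≈ 0.98

For two equal groups, power = Φ(d·√(n/2) − z_{α/2}).
d·√(n/2) = 0.96 × √(34/2) = 0.96 × 4.123 = 3.958.
z_β = 3.958 − 1.960 = 1.998.
Power = Φ(1.998) = 0.977.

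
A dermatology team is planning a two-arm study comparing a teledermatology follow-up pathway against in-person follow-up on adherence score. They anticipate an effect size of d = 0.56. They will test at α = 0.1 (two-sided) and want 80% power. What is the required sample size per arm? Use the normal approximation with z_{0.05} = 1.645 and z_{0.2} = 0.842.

n = 40 per group

For two independent groups with equal n: n = 2·((z_{α/2} + z_β) / d)².
z_{α/2} + z_β = 1.645 + 0.842 = 2.487.
n = 2 × (2.487 / 0.56)² = 2 × 4.441² = 2 × 19.72 = 39.4.
Round up to the next whole participant.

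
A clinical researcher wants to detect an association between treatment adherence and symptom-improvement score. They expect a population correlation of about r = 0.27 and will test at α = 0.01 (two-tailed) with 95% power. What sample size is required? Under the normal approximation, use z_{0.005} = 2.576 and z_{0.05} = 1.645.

Fisher's z: C = ½·ln((1+r)/(1−r)) = ½·ln(1.7397) = 0.2769.
n = ((z_{α/2} + z_β)/C)² + 3.
(2.576 + 1.645) / 0.2769 = 4.221 / 0.2769 = 15.244.
n = 15.244² + 3 = 232.37 + 3 = 235.4.
Round up.

n = 236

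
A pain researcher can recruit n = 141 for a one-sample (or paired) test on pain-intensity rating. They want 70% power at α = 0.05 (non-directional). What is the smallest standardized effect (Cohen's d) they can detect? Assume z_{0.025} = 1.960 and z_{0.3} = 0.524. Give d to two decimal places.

d_min ≈ 0.21

For a single sample (or paired design) of n = 141: d_min = (z_{α/2} + z_β)/√n.
z-sum = 1.960 + 0.524 = 2.484.
d_min = 2.484 / √141 = 2.484 / 11.874 = 0.209.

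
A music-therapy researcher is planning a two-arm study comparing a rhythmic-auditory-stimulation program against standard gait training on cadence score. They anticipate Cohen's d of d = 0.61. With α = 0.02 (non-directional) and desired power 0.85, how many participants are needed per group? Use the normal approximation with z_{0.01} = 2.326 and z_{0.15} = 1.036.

For two independent groups with equal n: n = 2·((z_{α/2} + z_β) / d)².
z_{α/2} + z_β = 2.326 + 1.036 = 3.362.
n = 2 × (3.362 / 0.61)² = 2 × 5.511² = 2 × 30.38 = 60.8.
Round up to the next whole participant.

n = 61 per group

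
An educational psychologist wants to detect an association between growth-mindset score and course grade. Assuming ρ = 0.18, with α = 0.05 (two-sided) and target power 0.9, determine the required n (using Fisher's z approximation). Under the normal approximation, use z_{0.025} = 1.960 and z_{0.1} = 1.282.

n = 321

Fisher's z: C = ½·ln((1+r)/(1−r)) = ½·ln(1.4390) = 0.1820.
n = ((z_{α/2} + z_β)/C)² + 3.
(1.960 + 1.282) / 0.1820 = 3.242 / 0.1820 = 17.813.
n = 17.813² + 3 = 317.31 + 3 = 320.3.
Round up.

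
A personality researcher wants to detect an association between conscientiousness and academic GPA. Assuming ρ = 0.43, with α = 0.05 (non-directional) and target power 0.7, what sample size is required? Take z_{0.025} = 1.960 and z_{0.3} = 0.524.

n = 33

Fisher's z: C = ½·ln((1+r)/(1−r)) = ½·ln(2.5088) = 0.4599.
n = ((z_{α/2} + z_β)/C)² + 3.
(1.960 + 0.524) / 0.4599 = 2.484 / 0.4599 = 5.401.
n = 5.401² + 3 = 29.17 + 3 = 32.2.
Round up.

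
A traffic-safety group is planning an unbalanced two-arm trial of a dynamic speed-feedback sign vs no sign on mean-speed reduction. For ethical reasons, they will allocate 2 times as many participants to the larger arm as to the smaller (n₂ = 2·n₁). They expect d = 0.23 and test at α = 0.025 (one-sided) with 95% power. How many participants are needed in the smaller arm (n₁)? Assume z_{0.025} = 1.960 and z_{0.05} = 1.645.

With allocation ratio k = n₂/n₁ = 2, Var(x̄₁−x̄₂) = σ²(1/n₁ + 1/(k·n₁)) = σ²·(k+1)/(k·n₁).
So n₁ = (1 + 1/k)·((z_{α} + z_β)/d)² = 1.500 × (3.605/0.23)².
n₁ = 1.500 × 245.67 = 368.5.
Round up: n₁ = 369, giving n₂ = 2 × 369 = 738.

n₁ = 369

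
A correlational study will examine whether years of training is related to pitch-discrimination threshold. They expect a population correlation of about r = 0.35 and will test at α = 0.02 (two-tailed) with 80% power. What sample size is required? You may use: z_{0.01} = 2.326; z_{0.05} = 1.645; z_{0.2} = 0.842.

n = 79

Fisher's z: C = ½·ln((1+r)/(1−r)) = ½·ln(2.0769) = 0.3654.
n = ((z_{α/2} + z_β)/C)² + 3.
(2.326 + 0.842) / 0.3654 = 3.168 / 0.3654 = 8.670.
n = 8.670² + 3 = 75.17 + 3 = 78.2.
Round up.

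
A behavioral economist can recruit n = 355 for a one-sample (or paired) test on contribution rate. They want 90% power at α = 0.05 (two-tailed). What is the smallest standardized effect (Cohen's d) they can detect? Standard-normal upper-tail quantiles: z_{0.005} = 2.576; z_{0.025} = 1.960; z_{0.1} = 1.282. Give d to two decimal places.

d_min ≈ 0.17

For a single sample (or paired design) of n = 355: d_min = (z_{α/2} + z_β)/√n.
z-sum = 1.960 + 1.282 = 3.242.
d_min = 3.242 / √355 = 3.242 / 18.841 = 0.172.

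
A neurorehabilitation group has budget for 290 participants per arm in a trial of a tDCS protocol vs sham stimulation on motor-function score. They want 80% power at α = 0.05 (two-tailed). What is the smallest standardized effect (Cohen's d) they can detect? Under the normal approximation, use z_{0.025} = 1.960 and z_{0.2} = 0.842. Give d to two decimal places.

d_min ≈ 0.23

For two independent groups of n = 290 each: d_min = (z_{α/2} + z_β)·√(2/n).
z-sum = 1.960 + 0.842 = 2.802.
d_min = 2.802 × √(2/290) = 2.802 × 0.0830 = 0.233.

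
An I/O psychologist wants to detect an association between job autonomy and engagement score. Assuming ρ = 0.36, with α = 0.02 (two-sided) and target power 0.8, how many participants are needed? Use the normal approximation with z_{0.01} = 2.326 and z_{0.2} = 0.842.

n = 74

Fisher's z: C = ½·ln((1+r)/(1−r)) = ½·ln(2.1250) = 0.3769.
n = ((z_{α/2} + z_β)/C)² + 3.
(2.326 + 0.842) / 0.3769 = 3.168 / 0.3769 = 8.405.
n = 8.405² + 3 = 70.65 + 3 = 73.7.
Round up.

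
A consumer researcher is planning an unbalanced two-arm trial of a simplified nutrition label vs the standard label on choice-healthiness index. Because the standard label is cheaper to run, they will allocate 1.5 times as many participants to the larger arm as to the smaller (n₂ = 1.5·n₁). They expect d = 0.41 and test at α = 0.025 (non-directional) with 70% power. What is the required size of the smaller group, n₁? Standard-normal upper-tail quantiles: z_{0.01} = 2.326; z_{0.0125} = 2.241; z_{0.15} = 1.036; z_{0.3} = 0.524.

With allocation ratio k = n₂/n₁ = 1.5, Var(x̄₁−x̄₂) = σ²(1/n₁ + 1/(k·n₁)) = σ²·(k+1)/(k·n₁).
So n₁ = (1 + 1/k)·((z_{α/2} + z_β)/d)² = 1.667 × (2.765/0.41)².
n₁ = 1.667 × 45.48 = 75.8.
Round up: n₁ = 76, giving n₂ = 1.5 × 76 = 114.

n₁ = 76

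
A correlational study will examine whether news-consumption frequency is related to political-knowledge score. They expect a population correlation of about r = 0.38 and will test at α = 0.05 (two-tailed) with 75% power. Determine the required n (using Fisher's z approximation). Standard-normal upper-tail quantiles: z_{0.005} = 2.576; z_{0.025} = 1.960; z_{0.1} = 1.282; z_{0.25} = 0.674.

Fisher's z: C = ½·ln((1+r)/(1−r)) = ½·ln(2.2258) = 0.4001.
n = ((z_{α/2} + z_β)/C)² + 3.
(1.960 + 0.674) / 0.4001 = 2.634 / 0.4001 = 6.583.
n = 6.583² + 3 = 43.34 + 3 = 46.3.
Round up.

n = 47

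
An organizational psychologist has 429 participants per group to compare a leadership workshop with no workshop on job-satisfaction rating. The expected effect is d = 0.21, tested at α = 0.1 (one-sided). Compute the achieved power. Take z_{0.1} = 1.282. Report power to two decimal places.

power ≈ 0.96

For two equal groups, power = Φ(d·√(n/2) − z_{α}).
d·√(n/2) = 0.21 × √(429/2) = 0.21 × 14.646 = 3.076.
z_β = 3.076 − 1.282 = 1.794.
Power = Φ(1.794) = 0.964.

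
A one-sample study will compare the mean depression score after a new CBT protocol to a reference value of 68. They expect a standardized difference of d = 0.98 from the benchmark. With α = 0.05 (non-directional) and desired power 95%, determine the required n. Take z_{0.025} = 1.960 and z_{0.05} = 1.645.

For a one-sample test: n = ((z_{α/2} + z_β) / d)².
z_{α/2} + z_β = 1.960 + 1.645 = 3.605.
n = (3.605 / 0.98)² = 3.679² = 13.53.
Round up.

n = 14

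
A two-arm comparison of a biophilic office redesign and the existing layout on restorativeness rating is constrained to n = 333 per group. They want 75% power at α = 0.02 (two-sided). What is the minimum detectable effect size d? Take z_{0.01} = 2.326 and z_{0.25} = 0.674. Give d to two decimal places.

For two independent groups of n = 333 each: d_min = (z_{α/2} + z_β)·√(2/n).
z-sum = 2.326 + 0.674 = 3.000.
d_min = 3.000 × √(2/333) = 3.000 × 0.0775 = 0.232.

d_min ≈ 0.23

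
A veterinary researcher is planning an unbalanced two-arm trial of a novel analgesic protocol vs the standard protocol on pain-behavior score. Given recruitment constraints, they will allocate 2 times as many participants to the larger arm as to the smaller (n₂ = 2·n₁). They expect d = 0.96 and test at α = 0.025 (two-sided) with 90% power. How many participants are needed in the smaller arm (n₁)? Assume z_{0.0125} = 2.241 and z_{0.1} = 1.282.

n₁ = 21

With allocation ratio k = n₂/n₁ = 2, Var(x̄₁−x̄₂) = σ²(1/n₁ + 1/(k·n₁)) = σ²·(k+1)/(k·n₁).
So n₁ = (1 + 1/k)·((z_{α/2} + z_β)/d)² = 1.500 × (3.523/0.96)².
n₁ = 1.500 × 13.47 = 20.2.
Round up: n₁ = 21, giving n₂ = 2 × 21 = 42.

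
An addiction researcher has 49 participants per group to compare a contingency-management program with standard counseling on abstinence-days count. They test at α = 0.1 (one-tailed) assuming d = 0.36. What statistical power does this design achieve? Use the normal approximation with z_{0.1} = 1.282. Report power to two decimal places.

For two equal groups, power = Φ(d·√(n/2) − z_{α}).
d·√(n/2) = 0.36 × √(49/2) = 0.36 × 4.950 = 1.782.
z_β = 1.782 − 1.282 = 0.500.
Power = Φ(0.500) = 0.691.

power ≈ 0.69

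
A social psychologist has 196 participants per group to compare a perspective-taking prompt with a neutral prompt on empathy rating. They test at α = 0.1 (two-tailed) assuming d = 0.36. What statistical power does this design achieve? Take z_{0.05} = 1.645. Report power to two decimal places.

For two equal groups, power = Φ(d·√(n/2) − z_{α/2}).
d·√(n/2) = 0.36 × √(196/2) = 0.36 × 9.899 = 3.564.
z_β = 3.564 − 1.645 = 1.919.
Power = Φ(1.919) = 0.972.

power ≈ 0.97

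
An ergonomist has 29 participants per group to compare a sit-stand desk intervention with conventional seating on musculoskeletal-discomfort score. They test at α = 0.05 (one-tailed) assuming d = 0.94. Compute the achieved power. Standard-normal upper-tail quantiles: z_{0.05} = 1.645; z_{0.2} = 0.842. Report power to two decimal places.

For two equal groups, power = Φ(d·√(n/2) − z_{α}).
d·√(n/2) = 0.94 × √(29/2) = 0.94 × 3.808 = 3.579.
z_β = 3.579 − 1.645 = 1.934.
Power = Φ(1.934) = 0.973.

power ≈ 0.97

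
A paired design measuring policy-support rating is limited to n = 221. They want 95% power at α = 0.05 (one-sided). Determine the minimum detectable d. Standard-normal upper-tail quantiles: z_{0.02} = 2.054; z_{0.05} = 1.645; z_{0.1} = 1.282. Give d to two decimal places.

d_min ≈ 0.22

For a single sample (or paired design) of n = 221: d_min = (z_{α} + z_β)/√n.
z-sum = 1.645 + 1.645 = 3.290.
d_min = 3.290 / √221 = 3.290 / 14.866 = 0.221.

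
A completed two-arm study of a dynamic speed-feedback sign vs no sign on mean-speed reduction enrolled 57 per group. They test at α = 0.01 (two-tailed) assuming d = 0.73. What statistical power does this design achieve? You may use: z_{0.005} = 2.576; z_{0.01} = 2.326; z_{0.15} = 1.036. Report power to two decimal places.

For two equal groups, power = Φ(d·√(n/2) − z_{α/2}).
d·√(n/2) = 0.73 × √(57/2) = 0.73 × 5.339 = 3.897.
z_β = 3.897 − 2.576 = 1.321.
Power = Φ(1.321) = 0.907.

power ≈ 0.91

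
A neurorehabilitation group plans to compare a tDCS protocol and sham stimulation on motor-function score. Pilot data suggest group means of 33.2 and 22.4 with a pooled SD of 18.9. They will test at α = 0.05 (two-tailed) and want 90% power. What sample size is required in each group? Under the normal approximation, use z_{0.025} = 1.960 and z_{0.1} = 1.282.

n = 65 per group

Cohen's d = |M₁ − M₂| / SD_pooled = |33.2 − 22.4| / 18.9 = 10.8 / 18.9 = 0.571.
For two independent groups with equal n: n = 2·((z_{α/2} + z_β) / d)².
z_{α/2} + z_β = 1.960 + 1.282 = 3.242.
n = 2 × (3.242 / 0.571)² = 2 × 5.678² = 2 × 32.24 = 64.5.
Round up to the next whole participant.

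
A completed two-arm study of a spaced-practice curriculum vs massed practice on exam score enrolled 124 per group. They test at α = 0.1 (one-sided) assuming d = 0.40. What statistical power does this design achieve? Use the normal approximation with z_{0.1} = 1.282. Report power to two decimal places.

For two equal groups, power = Φ(d·√(n/2) − z_{α}).
d·√(n/2) = 0.40 × √(124/2) = 0.40 × 7.874 = 3.150.
z_β = 3.150 − 1.282 = 1.868.
Power = Φ(1.868) = 0.969.

power ≈ 0.97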